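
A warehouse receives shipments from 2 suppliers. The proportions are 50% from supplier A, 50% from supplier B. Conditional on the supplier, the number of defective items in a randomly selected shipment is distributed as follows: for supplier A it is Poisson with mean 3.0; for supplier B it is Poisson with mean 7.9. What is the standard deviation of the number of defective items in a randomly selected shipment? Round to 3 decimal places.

Per component, A: μ=3, E[X²]=12; B: μ=7.9, E[X²]=70.31.
E[X] = 0.5·3 + 0.5·7.9 = 5.45.
E[X²] = 0.5·12 + 0.5·70.31 = 41.155.
Var(X) = E[X²] − (E[X])² = 41.155 − 29.7025 = 11.4525.
SD(X) = √11.4525 = 3.38415.

3.384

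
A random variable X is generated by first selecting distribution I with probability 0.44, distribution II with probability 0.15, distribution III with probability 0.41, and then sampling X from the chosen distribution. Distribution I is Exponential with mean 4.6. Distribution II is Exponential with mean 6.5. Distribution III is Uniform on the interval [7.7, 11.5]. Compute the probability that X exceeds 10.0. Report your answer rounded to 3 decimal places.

Conditional on each component, P(X > 10.0): I: 0.113732; II: 0.214711; III: 0.394737.
By total probability, P(X > 10.0) = 0.44·0.113732 + 0.15·0.214711 + 0.41·0.394737 = 0.244091.

0.244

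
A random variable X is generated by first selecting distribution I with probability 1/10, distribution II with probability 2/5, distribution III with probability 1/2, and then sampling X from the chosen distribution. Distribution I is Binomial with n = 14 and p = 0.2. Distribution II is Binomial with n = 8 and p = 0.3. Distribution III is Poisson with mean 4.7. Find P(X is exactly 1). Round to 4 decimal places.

Conditional on each component, P(X = 1): I: 0.153932; II: 0.19765; III: 0.0427478.
By total probability, P(X = 1) = 0.1·0.153932 + 0.4·0.19765 + 0.5·0.0427478 = 0.115827.

0.1158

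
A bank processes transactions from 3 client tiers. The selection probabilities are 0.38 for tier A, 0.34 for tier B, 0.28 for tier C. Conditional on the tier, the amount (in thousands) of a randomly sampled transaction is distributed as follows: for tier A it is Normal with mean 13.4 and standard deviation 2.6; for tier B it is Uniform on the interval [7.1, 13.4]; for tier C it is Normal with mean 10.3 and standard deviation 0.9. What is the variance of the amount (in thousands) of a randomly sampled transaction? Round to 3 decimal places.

6.225

Per component, A: μ=13.4, E[X²]=186.32; B: μ=10.25, E[X²]=108.37; C: μ=10.3, E[X²]=106.9.
E[X] = 0.38·13.4 + 0.34·10.25 + 0.28·10.3 = 11.461.
E[X²] = 0.38·186.32 + 0.34·108.37 + 0.28·106.9 = 137.579.
Var(X) = E[X²] − (E[X])² = 137.579 − 131.355 = 6.22488.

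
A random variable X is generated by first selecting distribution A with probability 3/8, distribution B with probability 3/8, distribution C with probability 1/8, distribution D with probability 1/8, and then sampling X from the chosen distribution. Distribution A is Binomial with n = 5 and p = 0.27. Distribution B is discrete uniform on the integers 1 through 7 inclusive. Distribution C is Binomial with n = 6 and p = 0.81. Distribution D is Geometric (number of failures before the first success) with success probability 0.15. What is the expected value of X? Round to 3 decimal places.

3.322

Component means — A: 1.35; B: 4; C: 4.86; D: 5.66667.
E[X] = 0.375·1.35 + 0.375·4 + 0.125·4.86 + 0.125·5.66667 = 3.32208.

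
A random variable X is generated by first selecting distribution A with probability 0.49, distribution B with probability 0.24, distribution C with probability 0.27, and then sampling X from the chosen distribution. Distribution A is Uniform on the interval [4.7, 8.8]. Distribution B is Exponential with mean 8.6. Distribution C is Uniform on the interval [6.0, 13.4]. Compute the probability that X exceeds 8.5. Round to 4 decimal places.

Conditional on each component, P(X > 8.5): A: 0.0731707; B: 0.372182; C: 0.662162.
By total probability, P(X > 8.5) = 0.49·0.0731707 + 0.24·0.372182 + 0.27·0.662162 = 0.303961.

0.3040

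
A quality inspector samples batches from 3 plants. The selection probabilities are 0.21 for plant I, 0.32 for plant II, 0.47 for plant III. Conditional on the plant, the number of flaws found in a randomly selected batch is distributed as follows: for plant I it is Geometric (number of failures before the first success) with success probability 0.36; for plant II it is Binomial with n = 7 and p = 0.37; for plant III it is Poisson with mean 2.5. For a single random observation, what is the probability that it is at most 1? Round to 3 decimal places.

Conditional on each plant, P(X ≤ 1): I: 0.5904; II: 0.201326; III: 0.287297.
By total probability, P(X ≤ 1) = 0.21·0.5904 + 0.32·0.201326 + 0.47·0.287297 = 0.323438.

0.323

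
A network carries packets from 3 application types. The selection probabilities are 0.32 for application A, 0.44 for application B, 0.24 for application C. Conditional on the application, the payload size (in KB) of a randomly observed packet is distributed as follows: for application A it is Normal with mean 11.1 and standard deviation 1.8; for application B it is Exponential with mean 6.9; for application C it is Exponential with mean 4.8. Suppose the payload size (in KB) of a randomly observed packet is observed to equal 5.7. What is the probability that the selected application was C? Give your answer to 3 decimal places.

Likelihoods f(5.7 | ·): A: 0.00246214; B: 0.0634433; C: 0.0635381.
Posterior ∝ prior × likelihood. Numerator for C: 0.24·0.0635381 = 0.0152491.
Normalizing constant: 0.32·0.00246214 + 0.44·0.0634433 + 0.24·0.0635381 = 0.0439521.
P(C | observation) = 0.0152491 / 0.0439521 = 0.346949.

0.347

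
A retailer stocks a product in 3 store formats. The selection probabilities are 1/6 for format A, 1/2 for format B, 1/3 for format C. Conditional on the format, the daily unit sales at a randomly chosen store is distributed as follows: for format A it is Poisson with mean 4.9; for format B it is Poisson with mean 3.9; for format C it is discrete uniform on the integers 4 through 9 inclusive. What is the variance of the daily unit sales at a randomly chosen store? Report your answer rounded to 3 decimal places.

5.091

Per component, A: μ=4.9, E[X²]=28.91; B: μ=3.9, E[X²]=19.11; C: μ=6.5, E[X²]=45.1667.
E[X] = 0.166667·4.9 + 0.5·3.9 + 0.333333·6.5 = 4.93333.
E[X²] = 0.166667·28.91 + 0.5·19.11 + 0.333333·45.1667 = 29.4289.
Var(X) = E[X²] − (E[X])² = 29.4289 − 24.3378 = 5.09111.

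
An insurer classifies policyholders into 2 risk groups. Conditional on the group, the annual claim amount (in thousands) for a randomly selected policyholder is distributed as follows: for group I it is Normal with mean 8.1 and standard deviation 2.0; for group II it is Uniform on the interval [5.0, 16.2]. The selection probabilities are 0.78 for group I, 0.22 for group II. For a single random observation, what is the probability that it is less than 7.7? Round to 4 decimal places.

Conditional on each group, P(X < 7.7): I: 0.42074; II: 0.241071.
By total probability, P(X < 7.7) = 0.78·0.42074 + 0.22·0.241071 = 0.381213.

0.3812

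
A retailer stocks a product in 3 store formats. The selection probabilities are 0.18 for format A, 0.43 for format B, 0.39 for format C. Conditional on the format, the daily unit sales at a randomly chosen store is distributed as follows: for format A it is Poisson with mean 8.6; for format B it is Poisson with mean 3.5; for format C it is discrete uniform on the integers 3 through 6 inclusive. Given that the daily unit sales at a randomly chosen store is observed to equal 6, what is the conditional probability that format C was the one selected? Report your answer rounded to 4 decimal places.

Likelihoods P(X=6 | ·): A: 0.103449; B: 0.0770983; C: 0.25.
Posterior ∝ prior × likelihood. Numerator for C: 0.39·0.25 = 0.0975.
Normalizing constant: 0.18·0.103449 + 0.43·0.0770983 + 0.39·0.25 = 0.149273.
P(C | observation) = 0.0975 / 0.149273 = 0.653165.

0.6532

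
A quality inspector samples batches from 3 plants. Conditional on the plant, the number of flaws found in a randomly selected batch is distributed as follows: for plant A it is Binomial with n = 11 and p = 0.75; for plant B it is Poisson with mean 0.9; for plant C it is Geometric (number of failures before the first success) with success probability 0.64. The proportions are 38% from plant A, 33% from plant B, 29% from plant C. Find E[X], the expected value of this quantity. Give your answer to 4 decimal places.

3.5951

Component means — A: 8.25; B: 0.9; C: 0.5625.
E[X] = 0.38·8.25 + 0.33·0.9 + 0.29·0.5625 = 3.59513.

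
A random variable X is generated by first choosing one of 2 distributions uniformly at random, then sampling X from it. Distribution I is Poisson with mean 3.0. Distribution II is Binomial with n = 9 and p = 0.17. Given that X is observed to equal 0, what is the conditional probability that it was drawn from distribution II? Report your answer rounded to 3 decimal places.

Likelihoods P(X=0 | ·): I: 0.0497871; II: 0.18694.
Posterior ∝ prior × likelihood. Numerator for II: 0.5·0.18694 = 0.0934701.
Normalizing constant: 0.5·0.0497871 + 0.5·0.18694 = 0.118364.
P(II | observation) = 0.0934701 / 0.118364 = 0.789686.

0.790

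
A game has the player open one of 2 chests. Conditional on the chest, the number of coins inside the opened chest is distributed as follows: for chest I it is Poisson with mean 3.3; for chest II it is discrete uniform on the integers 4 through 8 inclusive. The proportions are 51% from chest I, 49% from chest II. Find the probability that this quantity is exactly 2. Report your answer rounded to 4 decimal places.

0.1024

Conditional on each chest, P(X = 2): I: 0.200829; II: 0.
By total probability, P(X = 2) = 0.51·0.200829 + 0.49·0 = 0.102423.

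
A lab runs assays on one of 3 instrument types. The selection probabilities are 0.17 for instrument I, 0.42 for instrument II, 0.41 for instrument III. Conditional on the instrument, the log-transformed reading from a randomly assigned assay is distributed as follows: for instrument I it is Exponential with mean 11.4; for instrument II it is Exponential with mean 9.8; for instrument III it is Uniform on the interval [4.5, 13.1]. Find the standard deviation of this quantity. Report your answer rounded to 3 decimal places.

Per component, I: μ=11.4, E[X²]=259.92; II: μ=9.8, E[X²]=192.08; III: μ=8.8, E[X²]=83.6033.
E[X] = 0.17·11.4 + 0.42·9.8 + 0.41·8.8 = 9.662.
E[X²] = 0.17·259.92 + 0.42·192.08 + 0.41·83.6033 = 159.137.
Var(X) = E[X²] − (E[X])² = 159.137 − 93.3542 = 65.7831.
SD(X) = √65.7831 = 8.11068.

8.111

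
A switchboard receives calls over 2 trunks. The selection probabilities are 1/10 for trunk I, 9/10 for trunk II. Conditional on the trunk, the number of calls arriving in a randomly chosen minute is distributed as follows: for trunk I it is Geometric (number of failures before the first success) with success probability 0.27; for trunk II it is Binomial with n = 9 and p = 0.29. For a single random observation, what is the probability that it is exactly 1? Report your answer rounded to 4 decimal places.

Conditional on each trunk, P(X = 1): I: 0.1971; II: 0.168542.
By total probability, P(X = 1) = 0.1·0.1971 + 0.9·0.168542 = 0.171398.

0.1714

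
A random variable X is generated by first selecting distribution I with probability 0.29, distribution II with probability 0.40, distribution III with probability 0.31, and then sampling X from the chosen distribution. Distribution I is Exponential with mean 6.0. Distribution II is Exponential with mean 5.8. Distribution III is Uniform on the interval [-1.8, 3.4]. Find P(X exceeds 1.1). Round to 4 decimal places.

0.7094

Conditional on each component, P(X > 1.1): I: 0.832491; II: 0.827244; III: 0.442308.
By total probability, P(X > 1.1) = 0.29·0.832491 + 0.4·0.827244 + 0.31·0.442308 = 0.709435.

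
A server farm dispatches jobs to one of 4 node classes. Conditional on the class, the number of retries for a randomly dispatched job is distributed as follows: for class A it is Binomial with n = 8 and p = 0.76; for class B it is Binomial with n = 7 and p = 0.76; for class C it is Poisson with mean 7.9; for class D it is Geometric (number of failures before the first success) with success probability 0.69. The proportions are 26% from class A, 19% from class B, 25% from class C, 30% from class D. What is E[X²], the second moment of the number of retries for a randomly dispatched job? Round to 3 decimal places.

33.444

For each component E[X²] = Var + (mean)², giving A: 38.4256; B: 29.5792; C: 70.31; D: 0.852972.
Overall E[X²] = 0.26·38.4256 + 0.19·29.5792 + 0.25·70.31 + 0.3·0.852972 = 33.4441.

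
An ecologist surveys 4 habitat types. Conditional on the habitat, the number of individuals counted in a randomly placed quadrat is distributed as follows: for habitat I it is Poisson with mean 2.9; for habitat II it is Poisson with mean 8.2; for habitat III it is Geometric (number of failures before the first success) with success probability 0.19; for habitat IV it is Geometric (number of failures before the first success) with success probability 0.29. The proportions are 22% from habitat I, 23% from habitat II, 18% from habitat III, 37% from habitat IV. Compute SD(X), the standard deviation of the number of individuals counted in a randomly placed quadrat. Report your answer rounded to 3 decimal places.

3.857

Per component, I: μ=2.9, E[X²]=11.31; II: μ=8.2, E[X²]=75.44; III: μ=4.26316, E[X²]=40.6122; IV: μ=2.44828, E[X²]=14.4364.
E[X] = 0.22·2.9 + 0.23·8.2 + 0.18·4.26316 + 0.37·2.44828 = 4.19723.
E[X²] = 0.22·11.31 + 0.23·75.44 + 0.18·40.6122 + 0.37·14.4364 = 32.4911.
Var(X) = E[X²] − (E[X])² = 32.4911 − 17.6167 = 14.8743.
SD(X) = √14.8743 = 3.85672.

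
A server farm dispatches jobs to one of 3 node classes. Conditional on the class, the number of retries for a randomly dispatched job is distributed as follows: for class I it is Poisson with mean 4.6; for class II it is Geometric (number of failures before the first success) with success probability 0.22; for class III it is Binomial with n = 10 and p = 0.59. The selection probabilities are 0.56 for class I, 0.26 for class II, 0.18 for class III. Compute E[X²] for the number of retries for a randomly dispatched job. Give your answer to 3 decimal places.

28.585

For each component E[X²] = Var + (mean)², giving I: 25.76; II: 28.686; III: 37.229.
Overall E[X²] = 0.56·25.76 + 0.26·28.686 + 0.18·37.229 = 28.5852.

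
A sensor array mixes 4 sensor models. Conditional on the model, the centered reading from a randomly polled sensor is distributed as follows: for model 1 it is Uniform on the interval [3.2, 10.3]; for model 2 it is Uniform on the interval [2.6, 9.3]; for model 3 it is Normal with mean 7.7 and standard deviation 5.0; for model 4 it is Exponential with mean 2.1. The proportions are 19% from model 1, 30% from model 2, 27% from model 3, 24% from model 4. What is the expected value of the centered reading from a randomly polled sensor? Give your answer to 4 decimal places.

Component means — 1: 6.75; 2: 5.95; 3: 7.7; 4: 2.1.
E[X] = 0.19·6.75 + 0.3·5.95 + 0.27·7.7 + 0.24·2.1 = 5.6505.

5.6505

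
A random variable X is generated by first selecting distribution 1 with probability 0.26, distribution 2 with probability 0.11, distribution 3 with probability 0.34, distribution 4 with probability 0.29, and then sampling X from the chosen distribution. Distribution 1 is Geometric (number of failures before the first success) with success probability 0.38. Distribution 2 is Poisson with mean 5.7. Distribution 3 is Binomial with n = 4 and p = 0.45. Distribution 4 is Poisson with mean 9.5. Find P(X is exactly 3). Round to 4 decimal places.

Conditional on each component, P(X = 3): 1: 0.0905646; 2: 0.103275; 3: 0.200475; 4: 0.010696.
By total probability, P(X = 3) = 0.26·0.0905646 + 0.11·0.103275 + 0.34·0.200475 + 0.29·0.010696 = 0.10617.

0.1062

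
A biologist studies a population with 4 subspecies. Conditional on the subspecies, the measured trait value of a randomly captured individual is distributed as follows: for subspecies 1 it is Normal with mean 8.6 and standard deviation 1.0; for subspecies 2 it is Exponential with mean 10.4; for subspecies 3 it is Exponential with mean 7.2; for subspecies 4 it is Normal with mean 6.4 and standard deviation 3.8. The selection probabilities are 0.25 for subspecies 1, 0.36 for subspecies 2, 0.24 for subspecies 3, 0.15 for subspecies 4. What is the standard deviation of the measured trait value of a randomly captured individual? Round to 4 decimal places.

7.4938

Per component, 1: μ=8.6, E[X²]=74.96; 2: μ=10.4, E[X²]=216.32; 3: μ=7.2, E[X²]=103.68; 4: μ=6.4, E[X²]=55.4.
E[X] = 0.25·8.6 + 0.36·10.4 + 0.24·7.2 + 0.15·6.4 = 8.582.
E[X²] = 0.25·74.96 + 0.36·216.32 + 0.24·103.68 + 0.15·55.4 = 129.808.
Var(X) = E[X²] − (E[X])² = 129.808 − 73.6507 = 56.1577.
SD(X) = √56.1577 = 7.49384.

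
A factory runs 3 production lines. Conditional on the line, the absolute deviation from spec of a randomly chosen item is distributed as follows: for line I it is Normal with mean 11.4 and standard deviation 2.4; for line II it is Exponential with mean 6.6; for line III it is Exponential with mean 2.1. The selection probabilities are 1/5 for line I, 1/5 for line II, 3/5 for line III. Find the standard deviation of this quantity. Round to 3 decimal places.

Per component, I: μ=11.4, E[X²]=135.72; II: μ=6.6, E[X²]=87.12; III: μ=2.1, E[X²]=8.82.
E[X] = 0.2·11.4 + 0.2·6.6 + 0.6·2.1 = 4.86.
E[X²] = 0.2·135.72 + 0.2·87.12 + 0.6·8.82 = 49.86.
Var(X) = E[X²] − (E[X])² = 49.86 − 23.6196 = 26.2404.
SD(X) = √26.2404 = 5.12254.

5.123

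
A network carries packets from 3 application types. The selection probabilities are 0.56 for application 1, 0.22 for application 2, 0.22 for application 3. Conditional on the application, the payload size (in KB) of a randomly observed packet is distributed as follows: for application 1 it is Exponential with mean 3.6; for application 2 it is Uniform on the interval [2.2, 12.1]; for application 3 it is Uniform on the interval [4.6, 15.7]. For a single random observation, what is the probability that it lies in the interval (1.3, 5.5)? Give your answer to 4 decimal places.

Conditional on each application, P(1.3 < X < 5.5): 1: 0.479884; 2: 0.333333; 3: 0.0810811.
By total probability, P(1.3 < X < 5.5) = 0.56·0.479884 + 0.22·0.333333 + 0.22·0.0810811 = 0.359906.

0.3599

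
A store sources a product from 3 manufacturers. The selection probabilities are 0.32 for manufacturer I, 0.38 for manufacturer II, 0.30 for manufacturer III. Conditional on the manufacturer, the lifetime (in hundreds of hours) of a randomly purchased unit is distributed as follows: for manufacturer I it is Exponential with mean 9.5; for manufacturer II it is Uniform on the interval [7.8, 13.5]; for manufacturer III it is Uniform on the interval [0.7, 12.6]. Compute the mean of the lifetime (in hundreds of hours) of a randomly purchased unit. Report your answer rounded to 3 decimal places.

Component means — I: 9.5; II: 10.65; III: 6.65.
E[X] = 0.32·9.5 + 0.38·10.65 + 0.3·6.65 = 9.082.

9.082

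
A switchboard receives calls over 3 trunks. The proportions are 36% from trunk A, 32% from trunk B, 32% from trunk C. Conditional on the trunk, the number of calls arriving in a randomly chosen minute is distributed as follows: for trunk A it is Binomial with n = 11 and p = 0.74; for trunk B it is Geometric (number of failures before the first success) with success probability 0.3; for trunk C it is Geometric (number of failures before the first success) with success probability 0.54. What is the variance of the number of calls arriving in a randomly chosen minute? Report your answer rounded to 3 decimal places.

Per component, A: μ=8.14, E[X²]=68.376; B: μ=2.33333, E[X²]=13.2222; C: μ=0.851852, E[X²]=2.30316.
E[X] = 0.36·8.14 + 0.32·2.33333 + 0.32·0.851852 = 3.94966.
E[X²] = 0.36·68.376 + 0.32·13.2222 + 0.32·2.30316 = 29.5835.
Var(X) = E[X²] − (E[X])² = 29.5835 − 15.5998 = 13.9837.

13.984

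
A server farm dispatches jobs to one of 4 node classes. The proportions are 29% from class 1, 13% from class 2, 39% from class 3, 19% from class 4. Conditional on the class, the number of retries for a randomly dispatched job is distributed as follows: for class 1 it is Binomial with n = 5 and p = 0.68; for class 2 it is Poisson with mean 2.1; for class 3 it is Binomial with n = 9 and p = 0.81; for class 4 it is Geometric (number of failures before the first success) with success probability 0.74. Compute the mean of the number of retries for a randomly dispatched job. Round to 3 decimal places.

4.169

Component means — 1: 3.4; 2: 2.1; 3: 7.29; 4: 0.351351.
E[X] = 0.29·3.4 + 0.13·2.1 + 0.39·7.29 + 0.19·0.351351 = 4.16886.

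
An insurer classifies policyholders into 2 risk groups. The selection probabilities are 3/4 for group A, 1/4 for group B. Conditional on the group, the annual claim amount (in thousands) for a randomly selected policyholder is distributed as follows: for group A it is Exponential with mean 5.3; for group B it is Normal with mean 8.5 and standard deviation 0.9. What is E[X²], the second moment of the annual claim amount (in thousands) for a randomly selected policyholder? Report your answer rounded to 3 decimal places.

60.400

For each component E[X²] = Var + (mean)², giving A: 56.18; B: 73.06.
Overall E[X²] = 0.75·56.18 + 0.25·73.06 = 60.4.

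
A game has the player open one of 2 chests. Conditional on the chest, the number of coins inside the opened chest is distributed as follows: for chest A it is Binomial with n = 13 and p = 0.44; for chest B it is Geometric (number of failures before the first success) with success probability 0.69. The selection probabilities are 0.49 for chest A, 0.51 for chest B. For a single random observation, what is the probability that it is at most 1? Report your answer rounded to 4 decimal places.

Conditional on each chest, P(X ≤ 1): A: 0.00597332; B: 0.9039.
By total probability, P(X ≤ 1) = 0.49·0.00597332 + 0.51·0.9039 = 0.463916.

0.4639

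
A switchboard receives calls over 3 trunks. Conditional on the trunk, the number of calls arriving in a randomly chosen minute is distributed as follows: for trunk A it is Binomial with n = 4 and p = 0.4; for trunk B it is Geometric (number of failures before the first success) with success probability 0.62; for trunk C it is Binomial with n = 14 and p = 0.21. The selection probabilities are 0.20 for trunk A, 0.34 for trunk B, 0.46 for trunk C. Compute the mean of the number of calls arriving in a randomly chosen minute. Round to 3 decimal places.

1.881

Component means — A: 1.6; B: 0.612903; C: 2.94.
E[X] = 0.2·1.6 + 0.34·0.612903 + 0.46·2.94 = 1.88079.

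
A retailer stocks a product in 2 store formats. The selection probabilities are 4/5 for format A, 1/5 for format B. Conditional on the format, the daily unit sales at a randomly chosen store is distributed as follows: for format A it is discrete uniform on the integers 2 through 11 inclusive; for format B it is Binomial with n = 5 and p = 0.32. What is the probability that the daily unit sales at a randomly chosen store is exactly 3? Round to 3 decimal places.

0.110

Conditional on each format, P(X = 3): A: 0.1; B: 0.151519.
By total probability, P(X = 3) = 0.8·0.1 + 0.2·0.151519 = 0.110304.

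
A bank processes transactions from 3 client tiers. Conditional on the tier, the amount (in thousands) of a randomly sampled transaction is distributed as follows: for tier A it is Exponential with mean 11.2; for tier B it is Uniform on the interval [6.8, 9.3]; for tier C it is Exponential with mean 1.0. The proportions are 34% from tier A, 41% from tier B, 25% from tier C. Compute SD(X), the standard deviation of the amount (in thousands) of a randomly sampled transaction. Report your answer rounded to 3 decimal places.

7.644

Per component, A: μ=11.2, E[X²]=250.88; B: μ=8.05, E[X²]=65.3233; C: μ=1, E[X²]=2.
E[X] = 0.34·11.2 + 0.41·8.05 + 0.25·1 = 7.3585.
E[X²] = 0.34·250.88 + 0.41·65.3233 + 0.25·2 = 112.582.
Var(X) = E[X²] − (E[X])² = 112.582 − 54.1475 = 58.4342.
SD(X) = √58.4342 = 7.64423.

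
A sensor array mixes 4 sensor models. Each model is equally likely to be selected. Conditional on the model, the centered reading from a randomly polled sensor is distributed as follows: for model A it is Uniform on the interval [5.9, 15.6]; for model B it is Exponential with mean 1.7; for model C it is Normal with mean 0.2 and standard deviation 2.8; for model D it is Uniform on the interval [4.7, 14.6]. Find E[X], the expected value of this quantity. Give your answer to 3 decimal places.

5.575

Component means — A: 10.75; B: 1.7; C: 0.2; D: 9.65.
E[X] = 0.25·10.75 + 0.25·1.7 + 0.25·0.2 + 0.25·9.65 = 5.575.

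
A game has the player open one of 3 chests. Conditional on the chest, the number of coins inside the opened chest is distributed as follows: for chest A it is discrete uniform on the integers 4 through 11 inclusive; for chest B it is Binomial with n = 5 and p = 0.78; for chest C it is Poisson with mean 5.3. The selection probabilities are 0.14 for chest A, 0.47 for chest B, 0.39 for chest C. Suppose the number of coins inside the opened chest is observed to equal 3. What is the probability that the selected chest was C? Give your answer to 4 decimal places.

Likelihoods P(X=3 | ·): A: 0; B: 0.229683; C: 0.123856.
Posterior ∝ prior × likelihood. Numerator for C: 0.39·0.123856 = 0.0483037.
Normalizing constant: 0.14·0 + 0.47·0.229683 + 0.39·0.123856 = 0.156255.
P(C | observation) = 0.0483037 / 0.156255 = 0.309134.

0.3091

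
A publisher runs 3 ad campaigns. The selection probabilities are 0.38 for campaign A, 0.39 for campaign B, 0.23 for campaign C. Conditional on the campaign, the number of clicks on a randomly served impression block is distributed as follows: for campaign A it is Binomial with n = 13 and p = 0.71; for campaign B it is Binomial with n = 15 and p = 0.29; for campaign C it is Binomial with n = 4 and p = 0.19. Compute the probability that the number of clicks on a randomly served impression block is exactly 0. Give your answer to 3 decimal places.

Conditional on each campaign, P(X = 0): A: 1.02606e-07; B: 0.00587321; C: 0.430467.
By total probability, P(X = 0) = 0.38·1.02606e-07 + 0.39·0.00587321 + 0.23·0.430467 = 0.101298.

0.101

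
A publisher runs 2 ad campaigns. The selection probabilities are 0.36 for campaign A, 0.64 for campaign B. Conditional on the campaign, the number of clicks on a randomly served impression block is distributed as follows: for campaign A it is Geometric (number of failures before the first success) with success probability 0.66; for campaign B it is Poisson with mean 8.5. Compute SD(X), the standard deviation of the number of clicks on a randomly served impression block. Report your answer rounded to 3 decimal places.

Per component, A: μ=0.515152, E[X²]=1.04591; B: μ=8.5, E[X²]=80.75.
E[X] = 0.36·0.515152 + 0.64·8.5 = 5.62545.
E[X²] = 0.36·1.04591 + 0.64·80.75 = 52.0565.
Var(X) = E[X²] − (E[X])² = 52.0565 − 31.6457 = 20.4108.
SD(X) = √20.4108 = 4.51783.

4.518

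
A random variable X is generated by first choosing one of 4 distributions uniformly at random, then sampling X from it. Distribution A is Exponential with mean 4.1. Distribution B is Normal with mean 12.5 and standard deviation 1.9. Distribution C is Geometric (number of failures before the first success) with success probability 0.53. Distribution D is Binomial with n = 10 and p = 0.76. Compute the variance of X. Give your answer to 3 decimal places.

Per component, A: μ=4.1, E[X²]=33.62; B: μ=12.5, E[X²]=159.86; C: μ=0.886792, E[X²]=2.45959; D: μ=7.6, E[X²]=59.584.
E[X] = 0.25·4.1 + 0.25·12.5 + 0.25·0.886792 + 0.25·7.6 = 6.2717.
E[X²] = 0.25·33.62 + 0.25·159.86 + 0.25·2.45959 + 0.25·59.584 = 63.8809.
Var(X) = E[X²] − (E[X])² = 63.8809 − 39.3342 = 24.5467.

24.547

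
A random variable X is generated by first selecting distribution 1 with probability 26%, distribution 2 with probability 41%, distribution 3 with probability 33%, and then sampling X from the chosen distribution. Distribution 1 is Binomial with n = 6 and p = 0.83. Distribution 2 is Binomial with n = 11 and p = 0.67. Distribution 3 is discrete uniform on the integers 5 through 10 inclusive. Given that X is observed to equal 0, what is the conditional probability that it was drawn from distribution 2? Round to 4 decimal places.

Likelihoods P(X=0 | ·): 1: 2.41376e-05; 2: 5.05421e-06; 3: 0.
Posterior ∝ prior × likelihood. Numerator for 2: 0.41·5.05421e-06 = 2.07223e-06.
Normalizing constant: 0.26·2.41376e-05 + 0.41·5.05421e-06 + 0.33·0 = 8.34799e-06.
P(2 | observation) = 2.07223e-06 / 8.34799e-06 = 0.24823.

0.2482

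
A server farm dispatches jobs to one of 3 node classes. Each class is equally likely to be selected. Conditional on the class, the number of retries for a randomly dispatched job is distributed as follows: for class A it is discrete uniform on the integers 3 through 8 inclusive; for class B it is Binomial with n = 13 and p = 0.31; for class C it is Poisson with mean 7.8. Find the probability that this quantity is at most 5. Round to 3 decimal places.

0.508

Conditional on each class, P(X ≤ 5): A: 0.5; B: 0.813321; C: 0.210251.
By total probability, P(X ≤ 5) = 0.333333·0.5 + 0.333333·0.813321 + 0.333333·0.210251 = 0.507857.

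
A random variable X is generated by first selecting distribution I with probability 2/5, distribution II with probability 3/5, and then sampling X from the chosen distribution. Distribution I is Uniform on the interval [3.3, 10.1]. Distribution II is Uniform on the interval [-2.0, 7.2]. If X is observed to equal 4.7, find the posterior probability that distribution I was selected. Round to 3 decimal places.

Likelihoods f(4.7 | ·): I: 0.147059; II: 0.108696.
Posterior ∝ prior × likelihood. Numerator for I: 0.4·0.147059 = 0.0588235.
Normalizing constant: 0.4·0.147059 + 0.6·0.108696 = 0.124041.
P(I | observation) = 0.0588235 / 0.124041 = 0.474227.

0.474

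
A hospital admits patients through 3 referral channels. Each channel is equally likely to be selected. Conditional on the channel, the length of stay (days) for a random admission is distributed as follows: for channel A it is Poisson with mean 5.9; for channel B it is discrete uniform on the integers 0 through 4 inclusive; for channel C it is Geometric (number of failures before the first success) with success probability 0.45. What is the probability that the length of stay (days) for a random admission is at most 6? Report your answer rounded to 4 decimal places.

Conditional on each channel, P(X ≤ 6): A: 0.622361; B: 1; C: 0.984776.
By total probability, P(X ≤ 6) = 0.333333·0.622361 + 0.333333·1 + 0.333333·0.984776 = 0.869045.

0.8690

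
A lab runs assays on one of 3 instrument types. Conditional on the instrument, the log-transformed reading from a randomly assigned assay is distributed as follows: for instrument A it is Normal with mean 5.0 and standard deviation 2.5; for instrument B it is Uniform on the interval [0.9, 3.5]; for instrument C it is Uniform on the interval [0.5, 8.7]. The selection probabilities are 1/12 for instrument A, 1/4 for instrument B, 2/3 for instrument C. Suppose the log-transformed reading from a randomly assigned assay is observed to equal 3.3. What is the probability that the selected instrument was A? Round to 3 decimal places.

0.056

Likelihoods f(3.3 | ·): A: 0.126637; B: 0.384615; C: 0.121951.
Posterior ∝ prior × likelihood. Numerator for A: 0.0833333·0.126637 = 0.0105531.
Normalizing constant: 0.0833333·0.126637 + 0.25·0.384615 + 0.666667·0.121951 = 0.188008.
P(A | observation) = 0.0105531 / 0.188008 = 0.0561312.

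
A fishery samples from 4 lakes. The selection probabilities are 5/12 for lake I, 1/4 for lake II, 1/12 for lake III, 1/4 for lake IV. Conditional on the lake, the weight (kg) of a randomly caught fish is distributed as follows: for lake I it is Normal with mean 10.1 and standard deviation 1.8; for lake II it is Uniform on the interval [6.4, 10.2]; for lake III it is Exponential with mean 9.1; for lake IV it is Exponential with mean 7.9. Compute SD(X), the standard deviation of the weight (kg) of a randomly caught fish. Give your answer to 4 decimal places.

5.0084

Per component, I: μ=10.1, E[X²]=105.25; II: μ=8.3, E[X²]=70.0933; III: μ=9.1, E[X²]=165.62; IV: μ=7.9, E[X²]=124.82.
E[X] = 0.416667·10.1 + 0.25·8.3 + 0.0833333·9.1 + 0.25·7.9 = 9.01667.
E[X²] = 0.416667·105.25 + 0.25·70.0933 + 0.0833333·165.62 + 0.25·124.82 = 106.384.
Var(X) = E[X²] − (E[X])² = 106.384 − 81.3003 = 25.0839.
SD(X) = √25.0839 = 5.00838.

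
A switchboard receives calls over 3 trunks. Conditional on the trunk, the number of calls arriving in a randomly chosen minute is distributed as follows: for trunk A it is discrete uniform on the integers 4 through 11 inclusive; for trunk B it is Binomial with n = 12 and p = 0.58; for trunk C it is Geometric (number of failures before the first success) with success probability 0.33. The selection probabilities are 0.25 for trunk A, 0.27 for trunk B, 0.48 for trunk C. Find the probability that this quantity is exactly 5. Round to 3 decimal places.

0.085

Conditional on each trunk, P(X = 5): A: 0.125; B: 0.119842; C: 0.0445541.
By total probability, P(X = 5) = 0.25·0.125 + 0.27·0.119842 + 0.48·0.0445541 = 0.0849934.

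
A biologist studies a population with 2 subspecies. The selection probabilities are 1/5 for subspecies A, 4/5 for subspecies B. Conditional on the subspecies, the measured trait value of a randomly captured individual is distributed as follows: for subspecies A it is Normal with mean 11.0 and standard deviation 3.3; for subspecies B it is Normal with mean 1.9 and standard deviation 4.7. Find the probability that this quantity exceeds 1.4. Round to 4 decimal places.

Conditional on each subspecies, P(X > 1.4): A: 0.998188; B: 0.542361.
By total probability, P(X > 1.4) = 0.2·0.998188 + 0.8·0.542361 = 0.633526.

0.6335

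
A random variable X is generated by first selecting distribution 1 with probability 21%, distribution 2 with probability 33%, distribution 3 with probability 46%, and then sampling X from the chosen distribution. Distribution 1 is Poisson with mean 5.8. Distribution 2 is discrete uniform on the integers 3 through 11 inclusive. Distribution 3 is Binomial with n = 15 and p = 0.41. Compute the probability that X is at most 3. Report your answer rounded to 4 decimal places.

0.1085

Conditional on each component, P(X ≤ 3): 1: 0.169963; 2: 0.111111; 3: 0.0784965.
By total probability, P(X ≤ 3) = 0.21·0.169963 + 0.33·0.111111 + 0.46·0.0784965 = 0.108467.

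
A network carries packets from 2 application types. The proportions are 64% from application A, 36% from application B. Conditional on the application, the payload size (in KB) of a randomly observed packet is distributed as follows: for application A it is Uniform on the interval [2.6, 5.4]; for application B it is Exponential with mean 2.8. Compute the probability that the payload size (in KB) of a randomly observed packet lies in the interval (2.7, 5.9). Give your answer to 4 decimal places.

0.7106

Conditional on each application, P(2.7 < X < 5.9): A: 0.964286; B: 0.259671.
By total probability, P(2.7 < X < 5.9) = 0.64·0.964286 + 0.36·0.259671 = 0.710624.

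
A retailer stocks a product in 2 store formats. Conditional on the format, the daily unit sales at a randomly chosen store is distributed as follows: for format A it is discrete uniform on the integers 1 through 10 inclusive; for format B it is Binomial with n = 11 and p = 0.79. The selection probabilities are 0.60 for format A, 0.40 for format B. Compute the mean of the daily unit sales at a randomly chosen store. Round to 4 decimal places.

Component means — A: 5.5; B: 8.69.
E[X] = 0.6·5.5 + 0.4·8.69 = 6.776.

6.7760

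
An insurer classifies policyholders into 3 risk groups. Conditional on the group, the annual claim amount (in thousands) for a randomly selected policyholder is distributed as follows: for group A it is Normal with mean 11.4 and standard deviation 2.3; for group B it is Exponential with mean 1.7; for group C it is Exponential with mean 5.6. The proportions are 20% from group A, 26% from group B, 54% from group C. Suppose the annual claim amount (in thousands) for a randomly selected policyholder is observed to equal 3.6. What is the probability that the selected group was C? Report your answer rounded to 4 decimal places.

Likelihoods f(3.6 | ·): A: 0.000551803; B: 0.0707732; C: 0.0938907.
Posterior ∝ prior × likelihood. Numerator for C: 0.54·0.0938907 = 0.050701.
Normalizing constant: 0.2·0.000551803 + 0.26·0.0707732 + 0.54·0.0938907 = 0.0692124.
P(C | observation) = 0.050701 / 0.0692124 = 0.732542.

0.7325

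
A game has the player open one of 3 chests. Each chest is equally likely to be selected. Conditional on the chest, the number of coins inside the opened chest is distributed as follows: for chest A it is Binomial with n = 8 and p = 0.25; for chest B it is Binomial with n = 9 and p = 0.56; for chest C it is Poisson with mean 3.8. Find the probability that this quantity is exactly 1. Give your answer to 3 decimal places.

0.120

Conditional on each chest, P(X = 1): A: 0.266968; B: 0.0070803; C: 0.0850089.
By total probability, P(X = 1) = 0.333333·0.266968 + 0.333333·0.0070803 + 0.333333·0.0850089 = 0.119686.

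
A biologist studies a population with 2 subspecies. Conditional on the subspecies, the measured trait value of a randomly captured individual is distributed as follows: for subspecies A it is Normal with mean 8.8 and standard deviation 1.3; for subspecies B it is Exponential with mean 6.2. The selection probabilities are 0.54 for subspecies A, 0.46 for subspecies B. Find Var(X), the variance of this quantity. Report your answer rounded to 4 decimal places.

Per component, A: μ=8.8, E[X²]=79.13; B: μ=6.2, E[X²]=76.88.
E[X] = 0.54·8.8 + 0.46·6.2 = 7.604.
E[X²] = 0.54·79.13 + 0.46·76.88 = 78.095.
Var(X) = E[X²] − (E[X])² = 78.095 − 57.8208 = 20.2742.

20.2742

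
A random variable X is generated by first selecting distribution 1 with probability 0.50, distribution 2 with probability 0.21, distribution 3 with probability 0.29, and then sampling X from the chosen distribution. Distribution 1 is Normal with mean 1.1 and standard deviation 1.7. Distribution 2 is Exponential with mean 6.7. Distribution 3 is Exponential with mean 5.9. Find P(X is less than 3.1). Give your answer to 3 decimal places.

0.636

Conditional on each component, P(X < 3.1): 1: 0.880297; 2: 0.37041; 3: 0.408695.
By total probability, P(X < 3.1) = 0.5·0.880297 + 0.21·0.37041 + 0.29·0.408695 = 0.636456.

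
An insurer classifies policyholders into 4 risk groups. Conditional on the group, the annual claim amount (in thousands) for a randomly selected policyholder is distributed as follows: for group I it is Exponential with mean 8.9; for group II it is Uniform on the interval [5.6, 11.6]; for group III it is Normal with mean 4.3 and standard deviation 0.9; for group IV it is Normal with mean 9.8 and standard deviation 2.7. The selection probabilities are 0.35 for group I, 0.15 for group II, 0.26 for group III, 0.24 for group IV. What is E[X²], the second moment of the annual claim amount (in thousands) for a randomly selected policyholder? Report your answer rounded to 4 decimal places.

96.8082

For each component E[X²] = Var + (mean)², giving I: 158.42; II: 76.96; III: 19.3; IV: 103.33.
Overall E[X²] = 0.35·158.42 + 0.15·76.96 + 0.26·19.3 + 0.24·103.33 = 96.8082.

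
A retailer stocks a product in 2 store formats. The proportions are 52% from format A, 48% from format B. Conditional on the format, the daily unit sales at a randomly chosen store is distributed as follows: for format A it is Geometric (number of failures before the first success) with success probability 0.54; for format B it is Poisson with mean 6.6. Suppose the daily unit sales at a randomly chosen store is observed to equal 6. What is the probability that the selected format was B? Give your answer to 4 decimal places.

Likelihoods P(X=6 | ·): A: 0.00511612; B: 0.156166.
Posterior ∝ prior × likelihood. Numerator for B: 0.48·0.156166 = 0.0749599.
Normalizing constant: 0.52·0.00511612 + 0.48·0.156166 = 0.0776202.
P(B | observation) = 0.0749599 / 0.0776202 = 0.965726.

0.9657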